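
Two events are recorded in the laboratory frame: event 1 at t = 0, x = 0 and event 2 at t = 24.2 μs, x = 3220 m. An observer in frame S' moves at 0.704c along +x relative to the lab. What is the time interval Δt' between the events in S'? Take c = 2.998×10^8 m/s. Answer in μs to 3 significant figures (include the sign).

Δt' ≈ 23.4 μs

γ = 1/√(1 − 0.704²) = 1.4081
Δt' = γ(Δt − vΔx/c²) = 1.4081 × (24.2 μs − 0.704×3220 m / (2.998×10^8 m/s))
= 1.4081 × (16.639 μs) = 23.4 μs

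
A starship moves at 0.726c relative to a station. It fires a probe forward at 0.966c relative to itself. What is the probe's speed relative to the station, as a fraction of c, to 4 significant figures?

u ≈ 0.9945c

Relativistic velocity addition: u = (u' + v)/(1 + u'v/c²)
= (0.966 + 0.726)/(1 + 0.966×0.726) = 1.692/1.70132 = 0.9945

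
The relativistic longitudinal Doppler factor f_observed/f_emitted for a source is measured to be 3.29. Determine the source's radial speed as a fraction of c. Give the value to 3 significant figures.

f_obs/f_src = √((1+β)/(1−β)) = 3.29  ⇒  (1+β)/(1−β) = 10.824
β = |1 − D²|/(1 + D²) = |1 − 10.824|/(1 + 10.824) = 0.831

β ≈ 0.831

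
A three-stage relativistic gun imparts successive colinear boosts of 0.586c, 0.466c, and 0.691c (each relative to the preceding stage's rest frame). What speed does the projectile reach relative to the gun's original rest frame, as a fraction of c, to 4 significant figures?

Compose boost 2: (0.466 + 0.586)/(1 + 0.466×0.586) = 1.052/1.27308 = 0.826345
Compose boost 3: (0.691 + 0.826345)/(1 + 0.691×0.826345) = 1.51735/1.57100 = 0.9658

u ≈ 0.9658c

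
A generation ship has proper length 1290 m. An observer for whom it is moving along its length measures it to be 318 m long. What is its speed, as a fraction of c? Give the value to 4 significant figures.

β ≈ 0.9691

γ = L₀/L = 1290/318 = 4.05660
β = √(1 − 1/γ²) = 0.9691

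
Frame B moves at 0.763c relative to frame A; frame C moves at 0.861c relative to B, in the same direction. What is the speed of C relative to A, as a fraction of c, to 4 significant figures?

u ≈ 0.9801c

Compose boost 2: (0.861 + 0.763)/(1 + 0.861×0.763) = 1.624/1.65694 = 0.9801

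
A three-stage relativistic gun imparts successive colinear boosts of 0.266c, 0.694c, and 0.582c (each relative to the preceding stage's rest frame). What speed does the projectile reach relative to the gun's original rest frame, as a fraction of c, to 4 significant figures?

u ≈ 0.9461c

Compose boost 2: (0.694 + 0.266)/(1 + 0.694×0.266) = 0.9600/1.18460 = 0.810397
Compose boost 3: (0.582 + 0.810397)/(1 + 0.582×0.810397) = 1.39240/1.47165 = 0.9461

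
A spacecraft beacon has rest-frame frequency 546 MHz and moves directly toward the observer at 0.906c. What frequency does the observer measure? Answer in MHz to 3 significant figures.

Relativistic Doppler: f_obs = f_src √((1+β)/(1−β))
= 546 × √(1.9060/0.094000) = 546 × 4.5030 = 2460 MHz

f_obs ≈ 2460 MHz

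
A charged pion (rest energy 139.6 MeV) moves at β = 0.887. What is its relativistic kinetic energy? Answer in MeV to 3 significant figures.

K ≈ 163 MeV

γ = 1/√(1 − 0.887²) = 2.1656
K = (γ − 1)m₀c² = (2.1656 − 1) × 139.6 MeV = 1.1656 × 139.6 MeV = 163 MeV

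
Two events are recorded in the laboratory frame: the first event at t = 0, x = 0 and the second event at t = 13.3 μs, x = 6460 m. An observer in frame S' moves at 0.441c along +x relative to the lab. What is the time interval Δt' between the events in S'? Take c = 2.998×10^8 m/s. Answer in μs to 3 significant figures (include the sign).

γ = 1/√(1 − 0.441²) = 1.1142
Δt' = γ(Δt − vΔx/c²) = 1.1142 × (13.3 μs − 0.441×6460 m / (2.998×10^8 m/s))
= 1.1142 × (3.7975 μs) = 4.23 μs

Δt' ≈ 4.23 μs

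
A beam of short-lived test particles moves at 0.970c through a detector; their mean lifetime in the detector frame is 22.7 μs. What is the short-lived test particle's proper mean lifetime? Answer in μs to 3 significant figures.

τ₀ ≈ 5.52 μs

γ = 1/√(1 − 0.970²) = 4.1135
Proper time: τ₀ = Δt/γ = 22.7/4.1135 = 5.52 μs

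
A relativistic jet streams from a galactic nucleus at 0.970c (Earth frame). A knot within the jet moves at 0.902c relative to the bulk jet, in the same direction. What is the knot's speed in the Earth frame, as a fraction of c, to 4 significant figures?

u ≈ 0.9984c

Relativistic velocity addition: u = (u' + v)/(1 + u'v/c²)
= (0.902 + 0.970)/(1 + 0.902×0.970) = 1.872/1.87494 = 0.9984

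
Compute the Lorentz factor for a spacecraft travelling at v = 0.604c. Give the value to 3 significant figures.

γ = 1/√(1 − β²) = 1/√(1 − 0.604²) = 1/√(0.63518) = 1.25

γ ≈ 1.25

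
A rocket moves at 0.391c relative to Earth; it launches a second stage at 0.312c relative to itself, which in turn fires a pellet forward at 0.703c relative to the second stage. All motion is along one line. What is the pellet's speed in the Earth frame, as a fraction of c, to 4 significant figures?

Compose boost 2: (0.312 + 0.391)/(1 + 0.312×0.391) = 0.7030/1.12199 = 0.626564
Compose boost 3: (0.703 + 0.626564)/(1 + 0.703×0.626564) = 1.32956/1.44047 = 0.9230

u ≈ 0.9230c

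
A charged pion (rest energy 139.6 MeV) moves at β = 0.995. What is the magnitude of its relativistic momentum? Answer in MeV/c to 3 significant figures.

p ≈ 1390 MeV/c

γ = 1/√(1 − 0.995²) = 10.013
p = γβm₀c = 10.013 × 0.995 × 139.6 MeV/c = 1390 MeV/c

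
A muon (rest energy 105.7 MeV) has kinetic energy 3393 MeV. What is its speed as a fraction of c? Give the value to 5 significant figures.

β ≈ 0.99954

γ = 1 + K/(m₀c²) = 1 + 3393/105.7 = 33.10028
β = √(1 − 1/γ²) = 0.99954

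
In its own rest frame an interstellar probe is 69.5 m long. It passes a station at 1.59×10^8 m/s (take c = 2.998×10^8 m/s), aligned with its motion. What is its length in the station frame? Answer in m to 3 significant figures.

L ≈ 58.9 m

β = v/c = 1.59×10^8 / 2.998×10^8 = 0.53035
γ = 1/√(1 − 0.53035²) = 1.1796
Length contraction: L = L₀/γ = 69.5/1.1796 = 58.9 m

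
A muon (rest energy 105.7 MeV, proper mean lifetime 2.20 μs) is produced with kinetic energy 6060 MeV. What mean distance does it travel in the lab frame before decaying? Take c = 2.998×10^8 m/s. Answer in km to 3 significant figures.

d ≈ 38.5 km

γ = 1 + K/(m₀c²) = 1 + 6060/105.7 = 58.332
β = √(1 − 1/γ²) = 0.99985
Dilated lifetime: γτ₀ = 58.332 × 2.20 μs = 128.33 μs
d = βc·γτ₀ = 0.99985 × (2.998×10^8 m/s) × 0.00012833 s = 38.5 km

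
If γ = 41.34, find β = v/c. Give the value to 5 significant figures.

β ≈ 0.99971

β = √(1 − 1/γ²) = √(1 − 1/41.34²) = √(0.9994149) = 0.99971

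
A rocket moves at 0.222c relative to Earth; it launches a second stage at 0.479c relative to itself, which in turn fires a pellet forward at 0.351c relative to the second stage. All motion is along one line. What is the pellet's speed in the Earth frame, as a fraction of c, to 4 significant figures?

u ≈ 0.8055c

Compose boost 2: (0.479 + 0.222)/(1 + 0.479×0.222) = 0.7010/1.10634 = 0.633622
Compose boost 3: (0.351 + 0.633622)/(1 + 0.351×0.633622) = 0.984622/1.22240 = 0.8055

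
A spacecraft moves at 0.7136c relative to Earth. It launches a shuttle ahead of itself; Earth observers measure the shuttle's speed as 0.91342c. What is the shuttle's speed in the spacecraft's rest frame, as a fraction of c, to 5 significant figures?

Inverse velocity addition: u' = (u − v)/(1 − uv/c²)
= (0.91342 − 0.7136)/(1 − 0.91342×0.7136) = 0.19982/0.3481835 = 0.57389

u' ≈ 0.57389c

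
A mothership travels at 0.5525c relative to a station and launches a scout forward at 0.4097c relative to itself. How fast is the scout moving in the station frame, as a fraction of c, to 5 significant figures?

u ≈ 0.78460c

Compose boost 2: (0.4097 + 0.5525)/(1 + 0.4097×0.5525) = 0.96220/1.226359 = 0.78460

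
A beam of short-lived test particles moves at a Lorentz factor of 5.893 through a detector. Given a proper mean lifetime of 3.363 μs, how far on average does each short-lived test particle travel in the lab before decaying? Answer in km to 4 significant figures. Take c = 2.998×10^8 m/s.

β = √(1 − 1/γ²) = √(1 − 1/5.893²) = 0.985497
Dilated lifetime: Δt = γτ₀ = 5.893 × 3.363 μs = 19.8182 μs
d = vΔt = 0.985497c × 19.8182 μs = 2.95452×10^8 m/s × 1.98182×10^-5 s = 5.855 km

d ≈ 5.855 km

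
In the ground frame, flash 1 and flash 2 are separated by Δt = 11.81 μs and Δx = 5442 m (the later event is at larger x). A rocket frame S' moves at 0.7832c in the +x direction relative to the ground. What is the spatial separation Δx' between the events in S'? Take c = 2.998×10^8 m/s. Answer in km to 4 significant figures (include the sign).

Δx' ≈ 4.293 km

γ = 1/√(1 − 0.7832²) = 1.60831
Δx' = γ(Δx − vΔt) = 1.60831 × (5442 m − 0.7832×(2.998×10^8 m/s)×11.81×10^-6 s)
= 1.60831 × (2668.97 m) = 4.293 km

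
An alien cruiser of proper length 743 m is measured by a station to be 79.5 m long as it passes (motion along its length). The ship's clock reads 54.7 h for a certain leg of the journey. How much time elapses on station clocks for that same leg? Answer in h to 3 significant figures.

Length contraction ⇒ γ = L₀/L = 743/79.5 = 9.3459
Time dilation: Δt = γτ₀ = 9.3459 × 54.7 h = 511 h

Δt ≈ 511 h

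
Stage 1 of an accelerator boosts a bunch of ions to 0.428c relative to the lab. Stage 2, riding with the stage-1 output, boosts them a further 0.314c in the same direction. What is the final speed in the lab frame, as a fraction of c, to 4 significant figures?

u ≈ 0.6541c

Compose boost 2: (0.314 + 0.428)/(1 + 0.314×0.428) = 0.7420/1.13439 = 0.6541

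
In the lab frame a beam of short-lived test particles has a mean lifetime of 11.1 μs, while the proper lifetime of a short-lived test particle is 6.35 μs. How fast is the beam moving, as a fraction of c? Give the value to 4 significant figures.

γ = Δt/τ₀ = 11.1/6.35 = 1.74803
β = √(1 − 1/γ²) = √(1 − 1/1.74803²) = 0.8202

β ≈ 0.8202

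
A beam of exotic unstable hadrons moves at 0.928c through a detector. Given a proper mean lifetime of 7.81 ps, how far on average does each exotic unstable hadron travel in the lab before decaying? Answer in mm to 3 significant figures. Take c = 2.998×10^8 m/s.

d ≈ 5.83 mm

γ = 1/√(1 − 0.928²) = 2.6840
Dilated lifetime: Δt = γτ₀ = 2.6840 × 7.81 ps = 20.962 ps
d = vΔt = 0.928c × 20.962 ps = 2.7821×10^8 m/s × 2.0962×10^-11 s = 5.83 mm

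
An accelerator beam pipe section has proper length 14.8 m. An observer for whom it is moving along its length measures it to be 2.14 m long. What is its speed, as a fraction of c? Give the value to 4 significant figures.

β ≈ 0.9895

γ = L₀/L = 14.8/2.14 = 6.91589
β = √(1 − 1/γ²) = 0.9895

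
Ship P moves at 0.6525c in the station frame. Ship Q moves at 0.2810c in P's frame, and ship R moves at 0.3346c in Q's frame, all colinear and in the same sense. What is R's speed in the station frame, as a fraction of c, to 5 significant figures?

Compose boost 2: (0.2810 + 0.6525)/(1 + 0.2810×0.6525) = 0.93350/1.183353 = 0.7888605
Compose boost 3: (0.3346 + 0.7888605)/(1 + 0.3346×0.7888605) = 1.123460/1.263953 = 0.88885

u ≈ 0.88885c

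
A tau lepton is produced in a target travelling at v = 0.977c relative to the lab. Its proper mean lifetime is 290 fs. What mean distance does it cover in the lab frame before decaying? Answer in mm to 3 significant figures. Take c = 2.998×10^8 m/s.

γ = 1/√(1 − 0.977²) = 4.6896
Dilated lifetime: Δt = γτ₀ = 4.6896 × 290 fs = 1360.0 fs
d = vΔt = 0.977c × 1360.0 fs = 2.9290×10^8 m/s × 1.3600×10^-12 s = 0.398 mm

d ≈ 0.398 mm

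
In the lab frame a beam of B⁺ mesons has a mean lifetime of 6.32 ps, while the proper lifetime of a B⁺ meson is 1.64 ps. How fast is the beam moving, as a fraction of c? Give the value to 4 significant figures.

β ≈ 0.9657

γ = Δt/τ₀ = 6.32/1.64 = 3.85366
β = √(1 − 1/γ²) = √(1 − 1/3.85366²) = 0.9657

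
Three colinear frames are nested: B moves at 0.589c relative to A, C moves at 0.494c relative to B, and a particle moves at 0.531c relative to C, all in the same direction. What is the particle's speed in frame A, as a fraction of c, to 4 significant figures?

Compose boost 2: (0.494 + 0.589)/(1 + 0.494×0.589) = 1.083/1.29097 = 0.838907
Compose boost 3: (0.531 + 0.838907)/(1 + 0.531×0.838907) = 1.36991/1.44546 = 0.9477

u ≈ 0.9477c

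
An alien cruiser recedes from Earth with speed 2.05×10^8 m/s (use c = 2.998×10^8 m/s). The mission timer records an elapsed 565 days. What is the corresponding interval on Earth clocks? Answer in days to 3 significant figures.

Δt ≈ 774 days

β = v/c = 2.05×10^8 / 2.998×10^8 = 0.68379
γ = 1/√(1 − 0.68379²) = 1.3705
Time dilation: Δt = γτ₀ = 1.3705 × 565 days = 774 days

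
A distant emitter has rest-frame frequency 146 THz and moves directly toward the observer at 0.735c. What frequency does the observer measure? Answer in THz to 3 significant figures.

Relativistic Doppler: f_obs = f_src √((1+β)/(1−β))
= 146 × √(1.7350/0.26500) = 146 × 2.5587 = 374 THz

f_obs ≈ 374 THz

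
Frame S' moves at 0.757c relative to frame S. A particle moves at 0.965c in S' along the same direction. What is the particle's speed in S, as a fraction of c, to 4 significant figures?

Relativistic velocity addition: u = (u' + v)/(1 + u'v/c²)
= (0.965 + 0.757)/(1 + 0.965×0.757) = 1.722/1.73050 = 0.9951

u ≈ 0.9951c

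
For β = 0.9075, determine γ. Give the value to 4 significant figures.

γ ≈ 2.381

γ = 1/√(1 − β²) = 1/√(1 − 0.9075²) = 1/√(0.176444) = 2.381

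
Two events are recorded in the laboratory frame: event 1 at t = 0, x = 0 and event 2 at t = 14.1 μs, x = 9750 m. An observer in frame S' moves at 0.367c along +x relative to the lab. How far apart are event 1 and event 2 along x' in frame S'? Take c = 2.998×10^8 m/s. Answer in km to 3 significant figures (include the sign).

γ = 1/√(1 − 0.367²) = 1.0750
Δx' = γ(Δx − vΔt) = 1.0750 × (9750 m − 0.367×(2.998×10^8 m/s)×14.1×10^-6 s)
= 1.0750 × (8198.6 m) = 8.81 km

Δx' ≈ 8.81 km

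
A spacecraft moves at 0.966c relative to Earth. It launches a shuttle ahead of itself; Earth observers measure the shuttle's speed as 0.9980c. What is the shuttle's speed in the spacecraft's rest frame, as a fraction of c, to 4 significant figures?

u' ≈ 0.8906c

Inverse velocity addition: u' = (u − v)/(1 − uv/c²)
= (0.9980 − 0.966)/(1 − 0.9980×0.966) = 0.03200/0.0359320 = 0.8906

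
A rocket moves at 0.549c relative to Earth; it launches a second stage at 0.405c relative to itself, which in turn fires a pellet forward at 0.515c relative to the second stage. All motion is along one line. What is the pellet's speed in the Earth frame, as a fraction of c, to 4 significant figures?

u ≈ 0.9241c

Compose boost 2: (0.405 + 0.549)/(1 + 0.405×0.549) = 0.9540/1.22235 = 0.780467
Compose boost 3: (0.515 + 0.780467)/(1 + 0.515×0.780467) = 1.29547/1.40194 = 0.9241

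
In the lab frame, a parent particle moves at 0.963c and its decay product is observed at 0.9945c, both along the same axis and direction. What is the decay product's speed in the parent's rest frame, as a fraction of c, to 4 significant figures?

Inverse velocity addition: u' = (u − v)/(1 − uv/c²)
= (0.9945 − 0.963)/(1 − 0.9945×0.963) = 0.03150/0.0422965 = 0.7447

u' ≈ 0.7447c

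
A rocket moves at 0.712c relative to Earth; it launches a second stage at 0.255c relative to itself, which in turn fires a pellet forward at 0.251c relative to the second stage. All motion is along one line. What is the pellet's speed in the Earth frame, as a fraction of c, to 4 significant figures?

u ≈ 0.8872c

Compose boost 2: (0.255 + 0.712)/(1 + 0.255×0.712) = 0.9670/1.18156 = 0.818410
Compose boost 3: (0.251 + 0.818410)/(1 + 0.251×0.818410) = 1.06941/1.20542 = 0.8872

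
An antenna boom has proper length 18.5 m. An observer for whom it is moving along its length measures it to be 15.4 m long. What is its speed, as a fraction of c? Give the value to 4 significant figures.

β ≈ 0.5541

γ = L₀/L = 18.5/15.4 = 1.20130
β = √(1 − 1/γ²) = 0.5541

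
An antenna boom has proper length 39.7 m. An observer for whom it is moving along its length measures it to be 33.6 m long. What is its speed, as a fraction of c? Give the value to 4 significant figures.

β ≈ 0.5326

γ = L₀/L = 39.7/33.6 = 1.18155
β = √(1 − 1/γ²) = 0.5326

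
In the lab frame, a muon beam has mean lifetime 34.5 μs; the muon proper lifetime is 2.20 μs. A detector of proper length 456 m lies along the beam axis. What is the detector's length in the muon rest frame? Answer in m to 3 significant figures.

Time dilation ⇒ γ = Δt/τ₀ = 34.5/2.20 = 15.682
Length contraction: L = L₀/γ = 456/15.682 = 29.1 m

L ≈ 29.1 m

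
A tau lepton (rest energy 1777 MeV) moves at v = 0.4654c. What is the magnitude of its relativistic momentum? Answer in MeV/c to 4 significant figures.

γ = 1/√(1 − 0.4654²) = 1.12982
p = γβm₀c = 1.12982 × 0.4654 × 1777 MeV/c = 934.4 MeV/c

p ≈ 934.4 MeV/c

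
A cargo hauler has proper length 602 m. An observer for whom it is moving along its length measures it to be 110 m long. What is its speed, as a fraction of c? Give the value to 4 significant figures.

γ = L₀/L = 602/110 = 5.47273
β = √(1 − 1/γ²) = 0.9832

β ≈ 0.9832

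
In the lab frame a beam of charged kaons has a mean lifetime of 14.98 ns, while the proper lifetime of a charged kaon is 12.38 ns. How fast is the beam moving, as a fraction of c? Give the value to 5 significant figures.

β ≈ 0.56303

γ = Δt/τ₀ = 14.98/12.38 = 1.210016
β = √(1 − 1/γ²) = √(1 − 1/1.210016²) = 0.56303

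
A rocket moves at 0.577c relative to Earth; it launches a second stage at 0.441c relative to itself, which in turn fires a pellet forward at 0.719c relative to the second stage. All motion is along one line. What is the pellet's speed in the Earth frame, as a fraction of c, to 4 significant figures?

Compose boost 2: (0.441 + 0.577)/(1 + 0.441×0.577) = 1.018/1.25446 = 0.811506
Compose boost 3: (0.719 + 0.811506)/(1 + 0.719×0.811506) = 1.53051/1.58347 = 0.9666

u ≈ 0.9666c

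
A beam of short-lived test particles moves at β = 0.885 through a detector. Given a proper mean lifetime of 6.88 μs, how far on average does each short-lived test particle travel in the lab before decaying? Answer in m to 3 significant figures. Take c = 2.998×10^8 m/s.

γ = 1/√(1 − 0.885²) = 2.1478
Dilated lifetime: Δt = γτ₀ = 2.1478 × 6.88 μs = 14.777 μs
d = vΔt = 0.885c × 14.777 μs = 2.6532×10^8 m/s × 1.4777×10^-5 s = 3920 m

d ≈ 3920 m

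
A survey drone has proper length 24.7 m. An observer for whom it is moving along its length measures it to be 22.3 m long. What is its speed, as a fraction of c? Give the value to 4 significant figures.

γ = L₀/L = 24.7/22.3 = 1.10762
β = √(1 − 1/γ²) = 0.4300

β ≈ 0.4300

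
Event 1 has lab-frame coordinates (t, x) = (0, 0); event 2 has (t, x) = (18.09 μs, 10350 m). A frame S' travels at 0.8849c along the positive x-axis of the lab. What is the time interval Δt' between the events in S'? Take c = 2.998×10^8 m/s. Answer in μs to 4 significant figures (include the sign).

Δt' ≈ -26.75 μs

γ = 1/√(1 − 0.8849²) = 2.14693
Δt' = γ(Δt − vΔx/c²) = 2.14693 × (18.09 μs − 0.8849×10350 m / (2.998×10^8 m/s))
= 2.14693 × (-12.4594 μs) = -26.75 μs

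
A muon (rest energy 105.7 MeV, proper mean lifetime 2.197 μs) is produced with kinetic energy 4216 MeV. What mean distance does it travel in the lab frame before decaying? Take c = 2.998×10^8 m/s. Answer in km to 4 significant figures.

γ = 1 + K/(m₀c²) = 1 + 4216/105.7 = 40.8865
β = √(1 − 1/γ²) = 0.999701
Dilated lifetime: γτ₀ = 40.8865 × 2.197 μs = 89.8276 μs
d = βc·γτ₀ = 0.999701 × (2.998×10^8 m/s) × 8.98276×10^-5 s = 26.92 km

d ≈ 26.92 km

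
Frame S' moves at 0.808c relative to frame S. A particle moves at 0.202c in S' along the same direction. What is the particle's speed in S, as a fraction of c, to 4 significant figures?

Relativistic velocity addition: u = (u' + v)/(1 + u'v/c²)
= (0.202 + 0.808)/(1 + 0.202×0.808) = 1.010/1.16322 = 0.8683

u ≈ 0.8683c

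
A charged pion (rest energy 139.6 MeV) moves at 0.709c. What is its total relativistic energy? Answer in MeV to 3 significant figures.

γ = 1/√(1 − 0.709²) = 1.4180
E = γm₀c² = 1.4180 × 139.6 MeV = 198 MeV

E ≈ 198 MeV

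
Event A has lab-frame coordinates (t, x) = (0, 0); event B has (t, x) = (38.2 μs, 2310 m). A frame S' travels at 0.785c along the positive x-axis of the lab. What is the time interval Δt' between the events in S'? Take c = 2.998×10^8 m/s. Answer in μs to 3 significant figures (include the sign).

γ = 1/√(1 − 0.785²) = 1.6142
Δt' = γ(Δt − vΔx/c²) = 1.6142 × (38.2 μs − 0.785×2310 m / (2.998×10^8 m/s))
= 1.6142 × (32.151 μs) = 51.9 μs

Δt' ≈ 51.9 μs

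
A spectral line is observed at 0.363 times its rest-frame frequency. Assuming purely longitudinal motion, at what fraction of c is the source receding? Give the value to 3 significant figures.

β ≈ 0.767

f_obs/f_src = √((1−β)/(1+β)) = 0.363  ⇒  (1−β)/(1+β) = 0.13177
β = |1 − D²|/(1 + D²) = |1 − 0.13177|/(1 + 0.13177) = 0.767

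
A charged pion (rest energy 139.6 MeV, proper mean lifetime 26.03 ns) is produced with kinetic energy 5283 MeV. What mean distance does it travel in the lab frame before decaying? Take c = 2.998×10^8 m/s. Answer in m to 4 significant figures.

d ≈ 303.0 m

γ = 1 + K/(m₀c²) = 1 + 5283/139.6 = 38.8438
β = √(1 − 1/γ²) = 0.999669
Dilated lifetime: γτ₀ = 38.8438 × 26.03 ns = 1011.11 ns
d = βc·γτ₀ = 0.999669 × (2.998×10^8 m/s) × 1.01111×10^-6 s = 303.0 m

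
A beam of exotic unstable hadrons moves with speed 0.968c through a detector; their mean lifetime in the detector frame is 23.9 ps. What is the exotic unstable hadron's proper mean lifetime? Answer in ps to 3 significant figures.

τ₀ ≈ 6.00 ps

γ = 1/√(1 − 0.968²) = 3.9849
Proper time: τ₀ = Δt/γ = 23.9/3.9849 = 6.00 ps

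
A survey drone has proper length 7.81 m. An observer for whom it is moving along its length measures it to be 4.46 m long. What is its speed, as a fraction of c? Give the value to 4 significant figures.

β ≈ 0.8209

γ = L₀/L = 7.81/4.46 = 1.75112
β = √(1 − 1/γ²) = 0.8209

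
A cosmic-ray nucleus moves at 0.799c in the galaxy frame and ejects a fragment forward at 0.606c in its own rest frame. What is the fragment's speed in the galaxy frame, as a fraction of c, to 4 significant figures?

Compose boost 2: (0.606 + 0.799)/(1 + 0.606×0.799) = 1.405/1.48419 = 0.9466

u ≈ 0.9466c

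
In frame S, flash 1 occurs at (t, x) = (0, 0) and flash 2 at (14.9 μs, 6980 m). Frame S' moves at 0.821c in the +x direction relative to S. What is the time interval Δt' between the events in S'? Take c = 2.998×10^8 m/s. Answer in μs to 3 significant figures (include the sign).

Δt' ≈ -7.38 μs

γ = 1/√(1 − 0.821²) = 1.7515
Δt' = γ(Δt − vΔx/c²) = 1.7515 × (14.9 μs − 0.821×6980 m / (2.998×10^8 m/s))
= 1.7515 × (-4.2147 μs) = -7.38 μs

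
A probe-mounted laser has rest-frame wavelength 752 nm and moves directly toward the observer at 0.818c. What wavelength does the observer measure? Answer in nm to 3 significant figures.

Relativistic Doppler: λ_obs = λ_src √((1−β)/(1+β))
= 752 × √(0.18200/1.8180) = 752 × 0.31640 = 238 nm

λ_obs ≈ 238 nm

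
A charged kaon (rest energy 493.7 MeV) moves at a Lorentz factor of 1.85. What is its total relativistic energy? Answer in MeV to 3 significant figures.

E ≈ 913 MeV

γ = 1.85 (given)
E = γm₀c² = 1.85 × 493.7 MeV = 913 MeV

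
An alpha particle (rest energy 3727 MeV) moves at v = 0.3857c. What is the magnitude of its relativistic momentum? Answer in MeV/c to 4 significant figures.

p ≈ 1558 MeV/c

γ = 1/√(1 − 0.3857²) = 1.08386
p = γβm₀c = 1.08386 × 0.3857 × 3727 MeV/c = 1558 MeV/c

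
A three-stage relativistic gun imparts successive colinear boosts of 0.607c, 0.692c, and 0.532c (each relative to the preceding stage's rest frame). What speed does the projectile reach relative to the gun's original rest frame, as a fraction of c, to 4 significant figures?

Compose boost 2: (0.692 + 0.607)/(1 + 0.692×0.607) = 1.299/1.42004 = 0.914760
Compose boost 3: (0.532 + 0.914760)/(1 + 0.532×0.914760) = 1.44676/1.48665 = 0.9732

u ≈ 0.9732c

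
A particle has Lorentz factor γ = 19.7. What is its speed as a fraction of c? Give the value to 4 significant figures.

β = √(1 − 1/γ²) = √(1 − 1/19.7²) = √(0.997423) = 0.9987

β ≈ 0.9987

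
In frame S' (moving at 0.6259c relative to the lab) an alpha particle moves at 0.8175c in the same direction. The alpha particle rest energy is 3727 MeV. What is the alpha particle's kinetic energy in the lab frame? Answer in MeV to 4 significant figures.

u_lab = (0.8175 + 0.6259)/(1 + 0.8175×0.6259) = 0.9548360
γ = 1/√(1 − 0.9548360²) = 3.36549
K = (γ − 1)m₀c² = (3.36549 − 1) × 3727 = 2.36549 × 3727 = 8816 MeV

K ≈ 8816 MeV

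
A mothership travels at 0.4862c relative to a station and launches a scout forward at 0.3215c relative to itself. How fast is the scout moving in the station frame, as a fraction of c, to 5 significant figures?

u ≈ 0.69851c

Compose boost 2: (0.3215 + 0.4862)/(1 + 0.3215×0.4862) = 0.80770/1.156313 = 0.69851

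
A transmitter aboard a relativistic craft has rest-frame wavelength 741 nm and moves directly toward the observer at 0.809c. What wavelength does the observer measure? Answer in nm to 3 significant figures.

λ_obs ≈ 241 nm

Relativistic Doppler: λ_obs = λ_src √((1−β)/(1+β))
= 741 × √(0.19100/1.8090) = 741 × 0.32494 = 241 nm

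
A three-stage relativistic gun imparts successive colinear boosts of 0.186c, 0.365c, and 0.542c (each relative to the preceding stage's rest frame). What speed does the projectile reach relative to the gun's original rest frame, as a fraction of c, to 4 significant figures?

Compose boost 2: (0.365 + 0.186)/(1 + 0.365×0.186) = 0.5510/1.06789 = 0.515971
Compose boost 3: (0.542 + 0.515971)/(1 + 0.542×0.515971) = 1.05797/1.27966 = 0.8268

u ≈ 0.8268c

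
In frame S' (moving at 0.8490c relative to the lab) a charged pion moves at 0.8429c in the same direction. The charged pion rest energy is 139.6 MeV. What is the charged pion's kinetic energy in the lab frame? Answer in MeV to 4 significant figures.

u_lab = (0.8429 + 0.8490)/(1 + 0.8429×0.8490) = 0.9861729
γ = 1/√(1 − 0.9861729²) = 6.03428
K = (γ − 1)m₀c² = (6.03428 − 1) × 139.6 = 5.03428 × 139.6 = 702.8 MeV

K ≈ 702.8 MeV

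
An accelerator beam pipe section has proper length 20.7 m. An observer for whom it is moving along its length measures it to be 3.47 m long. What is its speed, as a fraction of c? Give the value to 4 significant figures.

γ = L₀/L = 20.7/3.47 = 5.96542
β = √(1 − 1/γ²) = 0.9858

β ≈ 0.9858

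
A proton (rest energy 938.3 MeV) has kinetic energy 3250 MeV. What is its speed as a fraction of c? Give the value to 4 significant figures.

β ≈ 0.9746

γ = 1 + K/(m₀c²) = 1 + 3250/938.3 = 4.46371
β = √(1 − 1/γ²) = 0.9746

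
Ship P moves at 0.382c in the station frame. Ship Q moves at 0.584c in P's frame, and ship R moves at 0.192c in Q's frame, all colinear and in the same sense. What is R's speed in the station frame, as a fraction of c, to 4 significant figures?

Compose boost 2: (0.584 + 0.382)/(1 + 0.584×0.382) = 0.9660/1.22309 = 0.789804
Compose boost 3: (0.192 + 0.789804)/(1 + 0.192×0.789804) = 0.981804/1.15164 = 0.8525

u ≈ 0.8525c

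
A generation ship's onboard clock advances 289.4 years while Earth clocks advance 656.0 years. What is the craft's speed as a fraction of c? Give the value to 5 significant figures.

γ = Δt/τ₀ = 656.0/289.4 = 2.266759
β = √(1 − 1/γ²) = √(1 − 1/2.266759²) = 0.89743

β ≈ 0.89743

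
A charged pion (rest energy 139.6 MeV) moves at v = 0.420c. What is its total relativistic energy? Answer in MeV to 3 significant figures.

γ = 1/√(1 − 0.420²) = 1.1019
E = γm₀c² = 1.1019 × 139.6 MeV = 154 MeV

E ≈ 154 MeV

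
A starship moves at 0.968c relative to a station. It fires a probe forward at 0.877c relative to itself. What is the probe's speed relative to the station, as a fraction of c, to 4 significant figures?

Relativistic velocity addition: u = (u' + v)/(1 + u'v/c²)
= (0.877 + 0.968)/(1 + 0.877×0.968) = 1.845/1.84894 = 0.9979

u ≈ 0.9979c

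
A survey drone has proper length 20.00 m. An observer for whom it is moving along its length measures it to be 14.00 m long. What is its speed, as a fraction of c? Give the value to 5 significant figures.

β ≈ 0.71414

γ = L₀/L = 20.00/14.00 = 1.428571
β = √(1 − 1/γ²) = 0.71414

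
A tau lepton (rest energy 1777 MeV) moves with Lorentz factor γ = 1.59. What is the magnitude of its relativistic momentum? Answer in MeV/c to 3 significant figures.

p ≈ 2200 MeV/c

β = √(1 − 1/γ²) = √(1 − 1/1.59²) = 0.77746
p = γβm₀c = 1.59 × 0.77746 × 1777 MeV/c = 2200 MeV/c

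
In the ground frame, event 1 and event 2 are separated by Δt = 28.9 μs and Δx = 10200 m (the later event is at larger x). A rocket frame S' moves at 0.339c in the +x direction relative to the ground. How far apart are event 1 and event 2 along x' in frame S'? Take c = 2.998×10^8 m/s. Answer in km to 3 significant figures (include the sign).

Δx' ≈ 7.72 km

γ = 1/√(1 − 0.339²) = 1.0629
Δx' = γ(Δx − vΔt) = 1.0629 × (10200 m − 0.339×(2.998×10^8 m/s)×28.9×10^-6 s)
= 1.0629 × (7262.8 m) = 7.72 km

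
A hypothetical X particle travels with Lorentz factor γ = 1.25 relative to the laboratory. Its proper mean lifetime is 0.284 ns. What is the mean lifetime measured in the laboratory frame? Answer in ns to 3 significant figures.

γ = 1.25 (given)
Time dilation: Δt = γτ₀ = 1.25 × 0.284 ns = 0.355 ns

Δt ≈ 0.355 ns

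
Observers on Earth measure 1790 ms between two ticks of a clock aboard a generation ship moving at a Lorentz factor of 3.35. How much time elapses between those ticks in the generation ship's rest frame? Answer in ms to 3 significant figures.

γ = 3.35 (given)
Proper time: τ₀ = Δt/γ = 1790/3.35 = 534 ms

τ₀ ≈ 534 ms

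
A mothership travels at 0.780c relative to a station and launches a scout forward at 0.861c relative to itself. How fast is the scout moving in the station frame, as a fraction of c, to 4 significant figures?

u ≈ 0.9817c

Compose boost 2: (0.861 + 0.780)/(1 + 0.861×0.780) = 1.641/1.67158 = 0.9817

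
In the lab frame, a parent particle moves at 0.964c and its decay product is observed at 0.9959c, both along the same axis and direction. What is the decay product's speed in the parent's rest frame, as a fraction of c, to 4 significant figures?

u' ≈ 0.7985c

Inverse velocity addition: u' = (u − v)/(1 − uv/c²)
= (0.9959 − 0.964)/(1 − 0.9959×0.964) = 0.03190/0.0399524 = 0.7985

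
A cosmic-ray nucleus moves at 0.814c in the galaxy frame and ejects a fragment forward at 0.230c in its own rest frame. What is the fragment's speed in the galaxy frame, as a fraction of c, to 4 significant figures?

Compose boost 2: (0.230 + 0.814)/(1 + 0.230×0.814) = 1.044/1.18722 = 0.8794

u ≈ 0.8794c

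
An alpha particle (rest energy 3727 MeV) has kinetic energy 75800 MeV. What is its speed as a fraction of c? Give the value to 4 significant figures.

β ≈ 0.9989

γ = 1 + K/(m₀c²) = 1 + 75800/3727 = 21.3381
β = √(1 − 1/γ²) = 0.9989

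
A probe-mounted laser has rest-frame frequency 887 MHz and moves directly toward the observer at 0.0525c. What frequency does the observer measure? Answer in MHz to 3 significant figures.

f_obs ≈ 935 MHz

Relativistic Doppler: f_obs = f_src √((1+β)/(1−β))
= 887 × √(1.0525/0.94750) = 887 × 1.0540 = 935 MHz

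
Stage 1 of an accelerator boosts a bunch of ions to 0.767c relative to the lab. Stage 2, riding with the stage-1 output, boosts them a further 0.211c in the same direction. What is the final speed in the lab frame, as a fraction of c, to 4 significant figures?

Compose boost 2: (0.211 + 0.767)/(1 + 0.211×0.767) = 0.9780/1.16184 = 0.8418

u ≈ 0.8418c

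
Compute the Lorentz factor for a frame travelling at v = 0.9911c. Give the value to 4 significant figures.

γ ≈ 7.512

γ = 1/√(1 − β²) = 1/√(1 − 0.9911²) = 1/√(0.0177208) = 7.512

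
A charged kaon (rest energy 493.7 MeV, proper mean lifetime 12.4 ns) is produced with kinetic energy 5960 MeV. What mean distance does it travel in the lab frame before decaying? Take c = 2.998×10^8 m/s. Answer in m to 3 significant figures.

d ≈ 48.5 m

γ = 1 + K/(m₀c²) = 1 + 5960/493.7 = 13.072
β = √(1 − 1/γ²) = 0.99707
Dilated lifetime: γτ₀ = 13.072 × 12.4 ns = 162.09 ns
d = βc·γτ₀ = 0.99707 × (2.998×10^8 m/s) × 1.6209×10^-7 s = 48.5 m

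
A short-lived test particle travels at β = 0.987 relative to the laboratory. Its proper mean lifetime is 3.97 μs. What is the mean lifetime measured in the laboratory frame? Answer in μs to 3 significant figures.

Δt ≈ 24.7 μs

γ = 1/√(1 − 0.987²) = 6.2220
Time dilation: Δt = γτ₀ = 6.2220 × 3.97 μs = 24.7 μs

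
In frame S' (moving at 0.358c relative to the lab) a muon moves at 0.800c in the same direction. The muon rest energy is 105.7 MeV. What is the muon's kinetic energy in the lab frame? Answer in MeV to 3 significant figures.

u_lab = (0.800 + 0.358)/(1 + 0.800×0.358) = 0.900187
γ = 1/√(1 − 0.900187²) = 2.2962
K = (γ − 1)m₀c² = (2.2962 − 1) × 105.7 = 1.2962 × 105.7 = 137 MeV

K ≈ 137 MeV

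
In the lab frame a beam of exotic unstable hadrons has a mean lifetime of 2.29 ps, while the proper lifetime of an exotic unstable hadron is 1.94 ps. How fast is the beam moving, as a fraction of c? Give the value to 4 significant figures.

β ≈ 0.5313

γ = Δt/τ₀ = 2.29/1.94 = 1.18041
β = √(1 − 1/γ²) = √(1 − 1/1.18041²) = 0.5313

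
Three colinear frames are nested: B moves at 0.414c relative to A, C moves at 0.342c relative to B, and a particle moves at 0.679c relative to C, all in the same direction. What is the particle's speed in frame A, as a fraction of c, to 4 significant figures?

u ≈ 0.9252c

Compose boost 2: (0.342 + 0.414)/(1 + 0.342×0.414) = 0.7560/1.14159 = 0.662235
Compose boost 3: (0.679 + 0.662235)/(1 + 0.679×0.662235) = 1.34124/1.44966 = 0.9252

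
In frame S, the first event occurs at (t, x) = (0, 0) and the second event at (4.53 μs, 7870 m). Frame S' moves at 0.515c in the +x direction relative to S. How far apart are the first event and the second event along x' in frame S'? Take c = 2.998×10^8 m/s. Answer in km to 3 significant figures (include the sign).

γ = 1/√(1 − 0.515²) = 1.1666
Δx' = γ(Δx − vΔt) = 1.1666 × (7870 m − 0.515×(2.998×10^8 m/s)×4.53×10^-6 s)
= 1.1666 × (7170.6 m) = 8.37 km

Δx' ≈ 8.37 km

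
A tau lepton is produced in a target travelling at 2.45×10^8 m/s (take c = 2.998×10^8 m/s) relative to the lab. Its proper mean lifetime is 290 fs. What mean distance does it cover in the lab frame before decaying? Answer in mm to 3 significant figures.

d ≈ 0.123 mm

β = v/c = 2.45×10^8 / 2.998×10^8 = 0.81721
γ = 1/√(1 − 0.81721²) = 1.7351
Dilated lifetime: Δt = γτ₀ = 1.7351 × 290 fs = 503.18 fs
d = vΔt = 0.81721c × 503.18 fs = 2.4500×10^8 m/s × 5.0318×10^-13 s = 0.123 mm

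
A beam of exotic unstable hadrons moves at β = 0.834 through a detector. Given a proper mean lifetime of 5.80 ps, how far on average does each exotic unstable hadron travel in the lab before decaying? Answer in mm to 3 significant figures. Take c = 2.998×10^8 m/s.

d ≈ 2.63 mm

γ = 1/√(1 − 0.834²) = 1.8124
Dilated lifetime: Δt = γτ₀ = 1.8124 × 5.80 ps = 10.512 ps
d = vΔt = 0.834c × 10.512 ps = 2.5003×10^8 m/s × 1.0512×10^-11 s = 2.63 mm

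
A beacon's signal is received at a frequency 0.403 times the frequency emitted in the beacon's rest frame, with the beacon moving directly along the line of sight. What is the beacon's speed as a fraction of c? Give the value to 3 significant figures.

β ≈ 0.721

f_obs/f_src = √((1−β)/(1+β)) = 0.403  ⇒  (1−β)/(1+β) = 0.16241
β = |1 − D²|/(1 + D²) = |1 − 0.16241|/(1 + 0.16241) = 0.721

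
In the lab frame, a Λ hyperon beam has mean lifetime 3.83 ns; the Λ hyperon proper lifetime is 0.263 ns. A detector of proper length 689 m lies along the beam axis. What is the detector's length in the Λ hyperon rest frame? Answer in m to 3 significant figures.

Time dilation ⇒ γ = Δt/τ₀ = 3.83/0.263 = 14.563
Length contraction: L = L₀/γ = 689/14.563 = 47.3 m

L ≈ 47.3 m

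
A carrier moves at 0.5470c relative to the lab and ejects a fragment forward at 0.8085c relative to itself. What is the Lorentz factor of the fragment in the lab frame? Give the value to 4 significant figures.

u_lab = (0.8085 + 0.5470)/(1 + 0.8085×0.5470) = 1.3555/1.442249 = 0.9398513
γ = 1/√(1 − 0.9398513²) = 2.928

γ ≈ 2.928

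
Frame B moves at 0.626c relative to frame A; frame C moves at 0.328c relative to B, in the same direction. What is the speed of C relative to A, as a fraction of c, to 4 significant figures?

u ≈ 0.7915c

Compose boost 2: (0.328 + 0.626)/(1 + 0.328×0.626) = 0.9540/1.20533 = 0.7915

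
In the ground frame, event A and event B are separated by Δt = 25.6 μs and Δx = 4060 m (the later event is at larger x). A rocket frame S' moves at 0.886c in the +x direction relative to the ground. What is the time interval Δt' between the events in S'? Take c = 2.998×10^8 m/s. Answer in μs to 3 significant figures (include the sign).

Δt' ≈ 29.3 μs

γ = 1/√(1 − 0.886²) = 2.1566
Δt' = γ(Δt − vΔx/c²) = 2.1566 × (25.6 μs − 0.886×4060 m / (2.998×10^8 m/s))
= 2.1566 × (13.601 μs) = 29.3 μs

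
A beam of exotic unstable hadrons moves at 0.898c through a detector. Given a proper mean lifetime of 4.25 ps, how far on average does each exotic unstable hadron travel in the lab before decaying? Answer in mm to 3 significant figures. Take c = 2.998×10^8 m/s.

γ = 1/√(1 − 0.898²) = 2.2728
Dilated lifetime: Δt = γτ₀ = 2.2728 × 4.25 ps = 9.6592 ps
d = vΔt = 0.898c × 9.6592 ps = 2.6922×10^8 m/s × 9.6592×10^-12 s = 2.60 mm

d ≈ 2.60 mm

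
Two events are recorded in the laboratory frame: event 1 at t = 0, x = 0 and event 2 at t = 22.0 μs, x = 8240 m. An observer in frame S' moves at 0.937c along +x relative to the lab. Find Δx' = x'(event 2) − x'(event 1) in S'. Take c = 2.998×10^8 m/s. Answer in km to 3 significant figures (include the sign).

Δx' ≈ 5.90 km

γ = 1/√(1 − 0.937²) = 2.8626
Δx' = γ(Δx − vΔt) = 2.8626 × (8240 m − 0.937×(2.998×10^8 m/s)×22.0×10^-6 s)
= 2.8626 × (2059.9 m) = 5.90 km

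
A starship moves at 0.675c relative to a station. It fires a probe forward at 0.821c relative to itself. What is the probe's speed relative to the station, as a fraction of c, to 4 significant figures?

Relativistic velocity addition: u = (u' + v)/(1 + u'v/c²)
= (0.821 + 0.675)/(1 + 0.821×0.675) = 1.496/1.55417 = 0.9626

u ≈ 0.9626c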